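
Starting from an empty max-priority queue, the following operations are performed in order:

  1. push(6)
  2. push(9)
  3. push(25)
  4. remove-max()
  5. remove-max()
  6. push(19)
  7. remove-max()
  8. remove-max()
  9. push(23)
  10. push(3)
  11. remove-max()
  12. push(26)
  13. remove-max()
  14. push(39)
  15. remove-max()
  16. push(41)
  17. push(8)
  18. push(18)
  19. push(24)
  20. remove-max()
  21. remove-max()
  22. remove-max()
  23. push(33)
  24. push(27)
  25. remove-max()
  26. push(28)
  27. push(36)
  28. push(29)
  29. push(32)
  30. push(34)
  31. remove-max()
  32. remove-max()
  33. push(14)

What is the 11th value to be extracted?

33

insert 6 → {6}
insert 9 → {9, 6}
insert 25 → {25, 9, 6}
remove-max → 25; now {9, 6}
remove-max → 9; now {6}
insert 19 → {19, 6}
remove-max → 19; now {6}
remove-max → 6; now {}
insert 23 → {23}
insert 3 → {23, 3}
remove-max → 23; now {3}
insert 26 → {26, 3}
remove-max → 26; now {3}
insert 39 → {39, 3}
remove-max → 39; now {3}
insert 41 → {41, 3}
insert 8 → {41, 8, 3}
insert 18 → {41, 18, 8, 3}
insert 24 → {41, 24, 18, 8, 3}
remove-max → 41; now {24, 18, 8, 3}
remove-max → 24; now {18, 8, 3}
remove-max → 18; now {8, 3}
insert 33 → {33, 8, 3}
insert 27 → {33, 27, 8, 3}
remove-max → 33; now {27, 8, 3}
insert 28 → {28, 27, 8, 3}
insert 36 → {36, 28, 27, 8, 3}
insert 29 → {36, 29, 28, 27, 8, 3}
insert 32 → {36, 32, 29, 28, 27, 8, 3}
insert 34 → {36, 34, 32, 29, 28, 27, 8, 3}
remove-max → 36; now {34, 32, 29, 28, 27, 8, 3}
remove-max → 34; now {32, 29, 28, 27, 8, 3}
insert 14 → {32, 29, 28, 27, 14, 8, 3}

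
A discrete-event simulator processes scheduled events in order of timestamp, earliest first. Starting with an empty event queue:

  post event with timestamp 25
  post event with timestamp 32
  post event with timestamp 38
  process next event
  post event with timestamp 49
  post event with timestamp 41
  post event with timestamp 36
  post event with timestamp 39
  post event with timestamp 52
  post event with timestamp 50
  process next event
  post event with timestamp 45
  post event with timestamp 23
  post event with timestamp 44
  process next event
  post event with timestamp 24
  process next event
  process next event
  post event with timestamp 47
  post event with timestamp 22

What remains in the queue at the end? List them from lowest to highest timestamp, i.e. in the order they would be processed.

22 → 38 → 39 → 41 → 44 → 45 → 47 → 49 → 50 → 52

insert 25 → {25}
insert 32 → {25, 32}
insert 38 → {25, 32, 38}
process next event → 25; now {32, 38}
insert 49 → {32, 38, 49}
insert 41 → {32, 38, 41, 49}
insert 36 → {32, 36, 38, 41, 49}
insert 39 → {32, 36, 38, 39, 41, 49}
insert 52 → {32, 36, 38, 39, 41, 49, 52}
insert 50 → {32, 36, 38, 39, 41, 49, 50, 52}
process next event → 32; now {36, 38, 39, 41, 49, 50, 52}
insert 45 → {36, 38, 39, 41, 45, 49, 50, 52}
insert 23 → {23, 36, 38, 39, 41, 45, 49, 50, 52}
insert 44 → {23, 36, 38, 39, 41, 44, 45, 49, 50, 52}
process next event → 23; now {36, 38, 39, 41, 44, 45, 49, 50, 52}
insert 24 → {24, 36, 38, 39, 41, 44, 45, 49, 50, 52}
process next event → 24; now {36, 38, 39, 41, 44, 45, 49, 50, 52}
process next event → 36; now {38, 39, 41, 44, 45, 49, 50, 52}
insert 47 → {38, 39, 41, 44, 45, 47, 49, 50, 52}
insert 22 → {22, 38, 39, 41, 44, 45, 47, 49, 50, 52}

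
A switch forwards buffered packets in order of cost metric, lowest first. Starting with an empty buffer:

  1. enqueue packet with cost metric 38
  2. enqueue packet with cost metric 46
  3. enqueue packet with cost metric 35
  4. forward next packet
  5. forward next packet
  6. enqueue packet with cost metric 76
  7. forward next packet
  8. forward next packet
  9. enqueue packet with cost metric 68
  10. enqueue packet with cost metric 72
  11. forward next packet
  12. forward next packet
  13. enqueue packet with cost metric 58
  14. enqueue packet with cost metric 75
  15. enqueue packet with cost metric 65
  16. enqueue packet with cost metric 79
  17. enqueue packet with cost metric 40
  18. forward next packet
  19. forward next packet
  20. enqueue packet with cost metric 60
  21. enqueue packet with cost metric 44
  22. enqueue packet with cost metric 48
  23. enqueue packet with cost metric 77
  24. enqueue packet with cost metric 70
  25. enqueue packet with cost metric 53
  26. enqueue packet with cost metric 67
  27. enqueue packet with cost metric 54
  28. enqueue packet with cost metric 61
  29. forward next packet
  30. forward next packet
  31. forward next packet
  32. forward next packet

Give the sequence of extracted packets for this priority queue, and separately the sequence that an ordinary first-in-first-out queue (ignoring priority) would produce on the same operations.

priority queue: 35, 38, 46, 76, 68, 72, 40, 58, 44, 48, 53, 54; FIFO queue: 38 → 46 → 35 → 76 → 68 → 72 → 58 → 75 → 65 → 79 → 40 → 60

insert 38 → {38}
insert 46 → {38, 46}
insert 35 → {35, 38, 46}
forward next packet → 35; now {38, 46}
forward next packet → 38; now {46}
insert 76 → {46, 76}
forward next packet → 46; now {76}
forward next packet → 76; now {}
insert 68 → {68}
insert 72 → {68, 72}
forward next packet → 68; now {72}
forward next packet → 72; now {}
insert 58 → {58}
insert 75 → {58, 75}
insert 65 → {58, 65, 75}
insert 79 → {58, 65, 75, 79}
insert 40 → {40, 58, 65, 75, 79}
forward next packet → 40; now {58, 65, 75, 79}
forward next packet → 58; now {65, 75, 79}
insert 60 → {60, 65, 75, 79}
insert 44 → {44, 60, 65, 75, 79}
insert 48 → {44, 48, 60, 65, 75, 79}
insert 77 → {44, 48, 60, 65, 75, 77, 79}
insert 70 → {44, 48, 60, 65, 70, 75, 77, 79}
insert 53 → {44, 48, 53, 60, 65, 70, 75, 77, 79}
insert 67 → {44, 48, 53, 60, 65, 67, 70, 75, 77, 79}
insert 54 → {44, 48, 53, 54, 60, 65, 67, 70, 75, 77, 79}
insert 61 → {44, 48, 53, 54, 60, 61, 65, 67, 70, 75, 77, 79}
forward next packet → 44; now {48, 53, 54, 60, 61, 65, 67, 70, 75, 77, 79}
forward next packet → 48; now {53, 54, 60, 61, 65, 67, 70, 75, 77, 79}
forward next packet → 53; now {54, 60, 61, 65, 67, 70, 75, 77, 79}
forward next packet → 54; now {60, 61, 65, 67, 70, 75, 77, 79}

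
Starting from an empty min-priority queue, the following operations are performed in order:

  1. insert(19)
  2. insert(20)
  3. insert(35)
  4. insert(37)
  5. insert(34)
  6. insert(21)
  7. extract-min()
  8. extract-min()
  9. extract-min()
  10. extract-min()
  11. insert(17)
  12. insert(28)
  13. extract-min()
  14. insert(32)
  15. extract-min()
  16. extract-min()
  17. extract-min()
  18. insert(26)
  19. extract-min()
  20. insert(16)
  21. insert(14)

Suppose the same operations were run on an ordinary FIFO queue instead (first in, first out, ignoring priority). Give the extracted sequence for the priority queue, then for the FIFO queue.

insert 19 → {19}
insert 20 → {19, 20}
insert 35 → {19, 20, 35}
insert 37 → {19, 20, 35, 37}
insert 34 → {19, 20, 34, 35, 37}
insert 21 → {19, 20, 21, 34, 35, 37}
extract-min → 19; now {20, 21, 34, 35, 37}
extract-min → 20; now {21, 34, 35, 37}
extract-min → 21; now {34, 35, 37}
extract-min → 34; now {35, 37}
insert 17 → {17, 35, 37}
insert 28 → {17, 28, 35, 37}
extract-min → 17; now {28, 35, 37}
insert 32 → {28, 32, 35, 37}
extract-min → 28; now {32, 35, 37}
extract-min → 32; now {35, 37}
extract-min → 35; now {37}
insert 26 → {26, 37}
extract-min → 26; now {37}
insert 16 → {16, 37}
insert 14 → {14, 16, 37}

priority queue: 19 → 20 → 21 → 34 → 17 → 28 → 32 → 35 → 26; FIFO queue: 19 → 20 → 35 → 37 → 34 → 21 → 17 → 28 → 32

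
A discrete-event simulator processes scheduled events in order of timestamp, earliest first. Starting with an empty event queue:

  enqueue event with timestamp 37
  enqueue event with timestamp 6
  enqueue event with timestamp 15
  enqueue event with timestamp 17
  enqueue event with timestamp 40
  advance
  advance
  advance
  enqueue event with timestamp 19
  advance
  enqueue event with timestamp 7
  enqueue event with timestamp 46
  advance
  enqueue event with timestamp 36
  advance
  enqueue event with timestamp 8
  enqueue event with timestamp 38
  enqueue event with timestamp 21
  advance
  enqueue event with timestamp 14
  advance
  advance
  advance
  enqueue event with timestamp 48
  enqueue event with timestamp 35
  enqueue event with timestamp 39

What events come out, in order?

insert 37 → {37}
insert 6 → {6, 37}
insert 15 → {6, 15, 37}
insert 17 → {6, 15, 17, 37}
insert 40 → {6, 15, 17, 37, 40}
advance → 6; now {15, 17, 37, 40}
advance → 15; now {17, 37, 40}
advance → 17; now {37, 40}
insert 19 → {19, 37, 40}
advance → 19; now {37, 40}
insert 7 → {7, 37, 40}
insert 46 → {7, 37, 40, 46}
advance → 7; now {37, 40, 46}
insert 36 → {36, 37, 40, 46}
advance → 36; now {37, 40, 46}
insert 8 → {8, 37, 40, 46}
insert 38 → {8, 37, 38, 40, 46}
insert 21 → {8, 21, 37, 38, 40, 46}
advance → 8; now {21, 37, 38, 40, 46}
insert 14 → {14, 21, 37, 38, 40, 46}
advance → 14; now {21, 37, 38, 40, 46}
advance → 21; now {37, 38, 40, 46}
advance → 37; now {38, 40, 46}
insert 48 → {38, 40, 46, 48}
insert 35 → {35, 38, 40, 46, 48}
insert 39 → {35, 38, 39, 40, 46, 48}

6, 15, 17, 19, 7, 36, 8, 14, 21, 37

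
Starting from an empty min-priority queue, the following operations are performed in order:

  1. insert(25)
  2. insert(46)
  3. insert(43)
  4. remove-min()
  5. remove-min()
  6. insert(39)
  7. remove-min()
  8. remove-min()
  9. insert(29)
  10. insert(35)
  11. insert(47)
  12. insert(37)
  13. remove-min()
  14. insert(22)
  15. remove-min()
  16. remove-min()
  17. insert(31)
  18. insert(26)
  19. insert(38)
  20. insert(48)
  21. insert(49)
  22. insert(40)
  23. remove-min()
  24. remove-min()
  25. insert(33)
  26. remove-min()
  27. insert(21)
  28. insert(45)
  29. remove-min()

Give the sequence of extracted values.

[25, 43, 39, 46, 29, 22, 35, 26, 31, 33, 21]

insert 25 → {25}
insert 46 → {25, 46}
insert 43 → {25, 43, 46}
remove-min → 25; now {43, 46}
remove-min → 43; now {46}
insert 39 → {39, 46}
remove-min → 39; now {46}
remove-min → 46; now {}
insert 29 → {29}
insert 35 → {29, 35}
insert 47 → {29, 35, 47}
insert 37 → {29, 35, 37, 47}
remove-min → 29; now {35, 37, 47}
insert 22 → {22, 35, 37, 47}
remove-min → 22; now {35, 37, 47}
remove-min → 35; now {37, 47}
insert 31 → {31, 37, 47}
insert 26 → {26, 31, 37, 47}
insert 38 → {26, 31, 37, 38, 47}
insert 48 → {26, 31, 37, 38, 47, 48}
insert 49 → {26, 31, 37, 38, 47, 48, 49}
insert 40 → {26, 31, 37, 38, 40, 47, 48, 49}
remove-min → 26; now {31, 37, 38, 40, 47, 48, 49}
remove-min → 31; now {37, 38, 40, 47, 48, 49}
insert 33 → {33, 37, 38, 40, 47, 48, 49}
remove-min → 33; now {37, 38, 40, 47, 48, 49}
insert 21 → {21, 37, 38, 40, 47, 48, 49}
insert 45 → {21, 37, 38, 40, 45, 47, 48, 49}
remove-min → 21; now {37, 38, 40, 45, 47, 48, 49}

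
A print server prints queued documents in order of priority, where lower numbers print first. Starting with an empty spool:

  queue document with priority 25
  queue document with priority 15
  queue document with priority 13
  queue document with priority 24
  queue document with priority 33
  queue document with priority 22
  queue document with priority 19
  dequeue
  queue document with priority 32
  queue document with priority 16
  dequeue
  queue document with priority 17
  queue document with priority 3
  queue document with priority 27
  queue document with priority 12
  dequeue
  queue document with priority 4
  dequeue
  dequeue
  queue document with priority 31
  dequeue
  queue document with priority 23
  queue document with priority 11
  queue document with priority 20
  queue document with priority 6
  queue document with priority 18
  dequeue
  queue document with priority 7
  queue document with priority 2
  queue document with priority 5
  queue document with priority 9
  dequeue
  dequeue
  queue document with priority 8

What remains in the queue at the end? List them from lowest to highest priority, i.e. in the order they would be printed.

[7, 8, 9, 11, 17, 18, 19, 20, 22, 23, 24, 25, 27, 31, 32, 33]

insert 25 → {25}
insert 15 → {15, 25}
insert 13 → {13, 15, 25}
insert 24 → {13, 15, 24, 25}
insert 33 → {13, 15, 24, 25, 33}
insert 22 → {13, 15, 22, 24, 25, 33}
insert 19 → {13, 15, 19, 22, 24, 25, 33}
dequeue → 13; now {15, 19, 22, 24, 25, 33}
insert 32 → {15, 19, 22, 24, 25, 32, 33}
insert 16 → {15, 16, 19, 22, 24, 25, 32, 33}
dequeue → 15; now {16, 19, 22, 24, 25, 32, 33}
insert 17 → {16, 17, 19, 22, 24, 25, 32, 33}
insert 3 → {3, 16, 17, 19, 22, 24, 25, 32, 33}
insert 27 → {3, 16, 17, 19, 22, 24, 25, 27, 32, 33}
insert 12 → {3, 12, 16, 17, 19, 22, 24, 25, 27, 32, 33}
dequeue → 3; now {12, 16, 17, 19, 22, 24, 25, 27, 32, 33}
insert 4 → {4, 12, 16, 17, 19, 22, 24, 25, 27, 32, 33}
dequeue → 4; now {12, 16, 17, 19, 22, 24, 25, 27, 32, 33}
dequeue → 12; now {16, 17, 19, 22, 24, 25, 27, 32, 33}
insert 31 → {16, 17, 19, 22, 24, 25, 27, 31, 32, 33}
dequeue → 16; now {17, 19, 22, 24, 25, 27, 31, 32, 33}
insert 23 → {17, 19, 22, 23, 24, 25, 27, 31, 32, 33}
insert 11 → {11, 17, 19, 22, 23, 24, 25, 27, 31, 32, 33}
insert 20 → {11, 17, 19, 20, 22, 23, 24, 25, 27, 31, 32, 33}
insert 6 → {6, 11, 17, 19, 20, 22, 23, 24, 25, 27, 31, 32, 33}
insert 18 → {6, 11, 17, 18, 19, 20, 22, 23, 24, 25, 27, 31, 32, 33}
dequeue → 6; now {11, 17, 18, 19, 20, 22, 23, 24, 25, 27, 31, 32, 33}
insert 7 → {7, 11, 17, 18, 19, 20, 22, 23, 24, 25, 27, 31, 32, 33}
insert 2 → {2, 7, 11, 17, 18, 19, 20, 22, 23, 24, 25, 27, 31, 32, 33}
insert 5 → {2, 5, 7, 11, 17, 18, 19, 20, 22, 23, 24, 25, 27, 31, 32, 33}
insert 9 → {2, 5, 7, 9, 11, 17, 18, 19, 20, 22, 23, 24, 25, 27, 31, 32, 33}
dequeue → 2; now {5, 7, 9, 11, 17, 18, 19, 20, 22, 23, 24, 25, 27, 31, 32, 33}
dequeue → 5; now {7, 9, 11, 17, 18, 19, 20, 22, 23, 24, 25, 27, 31, 32, 33}
insert 8 → {7, 8, 9, 11, 17, 18, 19, 20, 22, 23, 24, 25, 27, 31, 32, 33}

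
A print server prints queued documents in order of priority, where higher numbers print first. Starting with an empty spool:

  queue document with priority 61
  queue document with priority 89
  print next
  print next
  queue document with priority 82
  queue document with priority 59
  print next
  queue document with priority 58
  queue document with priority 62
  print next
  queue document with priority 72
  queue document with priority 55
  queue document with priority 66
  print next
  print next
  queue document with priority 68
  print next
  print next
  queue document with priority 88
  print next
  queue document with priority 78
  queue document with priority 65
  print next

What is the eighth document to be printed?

59

insert 61 → {61}
insert 89 → {89, 61}
print next → 89; now {61}
print next → 61; now {}
insert 82 → {82}
insert 59 → {82, 59}
print next → 82; now {59}
insert 58 → {59, 58}
insert 62 → {62, 59, 58}
print next → 62; now {59, 58}
insert 72 → {72, 59, 58}
insert 55 → {72, 59, 58, 55}
insert 66 → {72, 66, 59, 58, 55}
print next → 72; now {66, 59, 58, 55}
print next → 66; now {59, 58, 55}
insert 68 → {68, 59, 58, 55}
print next → 68; now {59, 58, 55}
print next → 59; now {58, 55}
insert 88 → {88, 58, 55}
print next → 88; now {58, 55}
insert 78 → {78, 58, 55}
insert 65 → {78, 65, 58, 55}
print next → 78; now {65, 58, 55}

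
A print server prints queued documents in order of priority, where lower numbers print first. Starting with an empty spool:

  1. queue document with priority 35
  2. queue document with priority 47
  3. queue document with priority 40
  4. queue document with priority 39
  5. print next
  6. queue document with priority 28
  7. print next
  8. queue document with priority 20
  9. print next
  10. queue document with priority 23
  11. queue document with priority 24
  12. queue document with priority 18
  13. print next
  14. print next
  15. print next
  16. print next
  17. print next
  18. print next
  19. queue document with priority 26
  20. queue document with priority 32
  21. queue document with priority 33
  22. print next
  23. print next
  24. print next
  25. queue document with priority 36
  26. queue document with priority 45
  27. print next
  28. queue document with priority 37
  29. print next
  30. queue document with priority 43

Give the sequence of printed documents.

35 → 28 → 20 → 18 → 23 → 24 → 39 → 40 → 47 → 26 → 32 → 33 → 36 → 37

insert 35 → {35}
insert 47 → {35, 47}
insert 40 → {35, 40, 47}
insert 39 → {35, 39, 40, 47}
print next → 35; now {39, 40, 47}
insert 28 → {28, 39, 40, 47}
print next → 28; now {39, 40, 47}
insert 20 → {20, 39, 40, 47}
print next → 20; now {39, 40, 47}
insert 23 → {23, 39, 40, 47}
insert 24 → {23, 24, 39, 40, 47}
insert 18 → {18, 23, 24, 39, 40, 47}
print next → 18; now {23, 24, 39, 40, 47}
print next → 23; now {24, 39, 40, 47}
print next → 24; now {39, 40, 47}
print next → 39; now {40, 47}
print next → 40; now {47}
print next → 47; now {}
insert 26 → {26}
insert 32 → {26, 32}
insert 33 → {26, 32, 33}
print next → 26; now {32, 33}
print next → 32; now {33}
print next → 33; now {}
insert 36 → {36}
insert 45 → {36, 45}
print next → 36; now {45}
insert 37 → {37, 45}
print next → 37; now {45}
insert 43 → {43, 45}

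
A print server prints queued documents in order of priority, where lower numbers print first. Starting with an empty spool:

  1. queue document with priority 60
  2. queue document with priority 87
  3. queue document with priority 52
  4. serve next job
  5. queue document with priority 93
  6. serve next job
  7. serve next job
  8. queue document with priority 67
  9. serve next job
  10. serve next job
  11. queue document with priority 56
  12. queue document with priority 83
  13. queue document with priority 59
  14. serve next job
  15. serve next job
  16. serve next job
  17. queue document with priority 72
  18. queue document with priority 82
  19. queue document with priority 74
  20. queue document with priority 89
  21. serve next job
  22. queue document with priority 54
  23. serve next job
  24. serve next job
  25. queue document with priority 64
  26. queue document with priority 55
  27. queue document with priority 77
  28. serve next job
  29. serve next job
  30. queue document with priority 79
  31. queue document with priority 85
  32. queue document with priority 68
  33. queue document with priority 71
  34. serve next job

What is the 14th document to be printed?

68

insert 60 → {60}
insert 87 → {60, 87}
insert 52 → {52, 60, 87}
serve next job → 52; now {60, 87}
insert 93 → {60, 87, 93}
serve next job → 60; now {87, 93}
serve next job → 87; now {93}
insert 67 → {67, 93}
serve next job → 67; now {93}
serve next job → 93; now {}
insert 56 → {56}
insert 83 → {56, 83}
insert 59 → {56, 59, 83}
serve next job → 56; now {59, 83}
serve next job → 59; now {83}
serve next job → 83; now {}
insert 72 → {72}
insert 82 → {72, 82}
insert 74 → {72, 74, 82}
insert 89 → {72, 74, 82, 89}
serve next job → 72; now {74, 82, 89}
insert 54 → {54, 74, 82, 89}
serve next job → 54; now {74, 82, 89}
serve next job → 74; now {82, 89}
insert 64 → {64, 82, 89}
insert 55 → {55, 64, 82, 89}
insert 77 → {55, 64, 77, 82, 89}
serve next job → 55; now {64, 77, 82, 89}
serve next job → 64; now {77, 82, 89}
insert 79 → {77, 79, 82, 89}
insert 85 → {77, 79, 82, 85, 89}
insert 68 → {68, 77, 79, 82, 85, 89}
insert 71 → {68, 71, 77, 79, 82, 85, 89}
serve next job → 68; now {71, 77, 79, 82, 85, 89}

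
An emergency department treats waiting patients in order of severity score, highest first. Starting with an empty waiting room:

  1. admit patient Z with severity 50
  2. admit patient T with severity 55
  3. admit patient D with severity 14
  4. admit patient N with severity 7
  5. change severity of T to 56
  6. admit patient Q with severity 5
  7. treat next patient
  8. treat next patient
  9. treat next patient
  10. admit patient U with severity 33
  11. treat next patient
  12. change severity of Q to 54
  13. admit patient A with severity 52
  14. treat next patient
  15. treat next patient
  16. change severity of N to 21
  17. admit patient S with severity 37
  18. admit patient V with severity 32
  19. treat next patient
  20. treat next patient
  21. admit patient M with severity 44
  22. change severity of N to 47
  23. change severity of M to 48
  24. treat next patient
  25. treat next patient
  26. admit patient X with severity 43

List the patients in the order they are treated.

add Z (severity 50) → {Z:50}
add T (severity 55) → {T:55, Z:50}
add D (severity 14) → {T:55, Z:50, D:14}
add N (severity 7) → {T:55, Z:50, D:14, N:7}
update T to severity 56 → {T:56, Z:50, D:14, N:7}
add Q (severity 5) → {T:56, Z:50, D:14, N:7, Q:5}
treat next patient → T; now {Z:50, D:14, N:7, Q:5}
treat next patient → Z; now {D:14, N:7, Q:5}
treat next patient → D; now {N:7, Q:5}
add U (severity 33) → {U:33, N:7, Q:5}
treat next patient → U; now {N:7, Q:5}
update Q to severity 54 → {Q:54, N:7}
add A (severity 52) → {Q:54, A:52, N:7}
treat next patient → Q; now {A:52, N:7}
treat next patient → A; now {N:7}
update N to severity 21 → {N:21}
add S (severity 37) → {S:37, N:21}
add V (severity 32) → {S:37, V:32, N:21}
treat next patient → S; now {V:32, N:21}
treat next patient → V; now {N:21}
add M (severity 44) → {M:44, N:21}
update N to severity 47 → {N:47, M:44}
update M to severity 48 → {M:48, N:47}
treat next patient → M; now {N:47}
treat next patient → N; now {}
add X (severity 43) → {X:43}

[T, Z, D, U, Q, A, S, V, M, N]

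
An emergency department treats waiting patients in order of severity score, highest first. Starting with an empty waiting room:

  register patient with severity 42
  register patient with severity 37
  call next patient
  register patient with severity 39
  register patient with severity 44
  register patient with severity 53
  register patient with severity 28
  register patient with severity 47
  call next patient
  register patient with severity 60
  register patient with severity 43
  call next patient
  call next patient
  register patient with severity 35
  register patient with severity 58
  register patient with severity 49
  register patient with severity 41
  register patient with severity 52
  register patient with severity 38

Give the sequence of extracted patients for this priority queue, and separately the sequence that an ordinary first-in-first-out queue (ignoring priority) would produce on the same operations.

priority queue: 42, 53, 60, 47; FIFO queue: 42, 37, 39, 44

insert 42 → {42}
insert 37 → {42, 37}
call next patient → 42; now {37}
insert 39 → {39, 37}
insert 44 → {44, 39, 37}
insert 53 → {53, 44, 39, 37}
insert 28 → {53, 44, 39, 37, 28}
insert 47 → {53, 47, 44, 39, 37, 28}
call next patient → 53; now {47, 44, 39, 37, 28}
insert 60 → {60, 47, 44, 39, 37, 28}
insert 43 → {60, 47, 44, 43, 39, 37, 28}
call next patient → 60; now {47, 44, 43, 39, 37, 28}
call next patient → 47; now {44, 43, 39, 37, 28}
insert 35 → {44, 43, 39, 37, 35, 28}
insert 58 → {58, 44, 43, 39, 37, 35, 28}
insert 49 → {58, 49, 44, 43, 39, 37, 35, 28}
insert 41 → {58, 49, 44, 43, 41, 39, 37, 35, 28}
insert 52 → {58, 52, 49, 44, 43, 41, 39, 37, 35, 28}
insert 38 → {58, 52, 49, 44, 43, 41, 39, 38, 37, 35, 28}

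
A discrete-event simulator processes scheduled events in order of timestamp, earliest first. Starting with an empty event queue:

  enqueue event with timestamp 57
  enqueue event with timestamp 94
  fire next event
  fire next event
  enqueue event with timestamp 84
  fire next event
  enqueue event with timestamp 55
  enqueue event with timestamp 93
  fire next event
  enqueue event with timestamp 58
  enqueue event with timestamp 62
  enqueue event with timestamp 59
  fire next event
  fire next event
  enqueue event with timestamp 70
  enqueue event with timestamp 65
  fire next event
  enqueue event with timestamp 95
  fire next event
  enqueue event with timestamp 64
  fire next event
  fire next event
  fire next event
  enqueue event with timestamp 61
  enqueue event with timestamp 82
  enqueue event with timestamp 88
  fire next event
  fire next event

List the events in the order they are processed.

57 → 94 → 84 → 55 → 58 → 59 → 62 → 65 → 64 → 70 → 93 → 61 → 82

insert 57 → {57}
insert 94 → {57, 94}
fire next event → 57; now {94}
fire next event → 94; now {}
insert 84 → {84}
fire next event → 84; now {}
insert 55 → {55}
insert 93 → {55, 93}
fire next event → 55; now {93}
insert 58 → {58, 93}
insert 62 → {58, 62, 93}
insert 59 → {58, 59, 62, 93}
fire next event → 58; now {59, 62, 93}
fire next event → 59; now {62, 93}
insert 70 → {62, 70, 93}
insert 65 → {62, 65, 70, 93}
fire next event → 62; now {65, 70, 93}
insert 95 → {65, 70, 93, 95}
fire next event → 65; now {70, 93, 95}
insert 64 → {64, 70, 93, 95}
fire next event → 64; now {70, 93, 95}
fire next event → 70; now {93, 95}
fire next event → 93; now {95}
insert 61 → {61, 95}
insert 82 → {61, 82, 95}
insert 88 → {61, 82, 88, 95}
fire next event → 61; now {82, 88, 95}
fire next event → 82; now {88, 95}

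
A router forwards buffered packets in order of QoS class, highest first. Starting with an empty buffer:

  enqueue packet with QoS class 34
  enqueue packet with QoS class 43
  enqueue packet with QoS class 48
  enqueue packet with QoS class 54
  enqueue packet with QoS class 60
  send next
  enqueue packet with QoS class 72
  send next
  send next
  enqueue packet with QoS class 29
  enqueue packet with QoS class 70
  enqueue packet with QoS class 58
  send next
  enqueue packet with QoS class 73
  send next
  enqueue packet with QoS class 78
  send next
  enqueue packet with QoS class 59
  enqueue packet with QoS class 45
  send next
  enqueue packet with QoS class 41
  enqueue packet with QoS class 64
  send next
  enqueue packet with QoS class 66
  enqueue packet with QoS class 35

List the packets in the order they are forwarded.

60 → 72 → 54 → 70 → 73 → 78 → 59 → 64

insert 34 → {34}
insert 43 → {43, 34}
insert 48 → {48, 43, 34}
insert 54 → {54, 48, 43, 34}
insert 60 → {60, 54, 48, 43, 34}
send next → 60; now {54, 48, 43, 34}
insert 72 → {72, 54, 48, 43, 34}
send next → 72; now {54, 48, 43, 34}
send next → 54; now {48, 43, 34}
insert 29 → {48, 43, 34, 29}
insert 70 → {70, 48, 43, 34, 29}
insert 58 → {70, 58, 48, 43, 34, 29}
send next → 70; now {58, 48, 43, 34, 29}
insert 73 → {73, 58, 48, 43, 34, 29}
send next → 73; now {58, 48, 43, 34, 29}
insert 78 → {78, 58, 48, 43, 34, 29}
send next → 78; now {58, 48, 43, 34, 29}
insert 59 → {59, 58, 48, 43, 34, 29}
insert 45 → {59, 58, 48, 45, 43, 34, 29}
send next → 59; now {58, 48, 45, 43, 34, 29}
insert 41 → {58, 48, 45, 43, 41, 34, 29}
insert 64 → {64, 58, 48, 45, 43, 41, 34, 29}
send next → 64; now {58, 48, 45, 43, 41, 34, 29}
insert 66 → {66, 58, 48, 45, 43, 41, 34, 29}
insert 35 → {66, 58, 48, 45, 43, 41, 35, 34, 29}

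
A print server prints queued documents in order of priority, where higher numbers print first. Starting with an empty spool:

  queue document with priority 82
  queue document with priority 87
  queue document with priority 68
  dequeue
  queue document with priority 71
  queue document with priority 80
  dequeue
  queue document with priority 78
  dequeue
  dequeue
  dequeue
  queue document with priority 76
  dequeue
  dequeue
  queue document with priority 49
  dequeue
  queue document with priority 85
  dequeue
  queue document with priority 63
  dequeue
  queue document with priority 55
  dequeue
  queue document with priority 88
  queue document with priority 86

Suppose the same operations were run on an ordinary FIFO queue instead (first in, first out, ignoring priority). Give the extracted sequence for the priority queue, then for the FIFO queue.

priority queue: 87, 82, 80, 78, 71, 76, 68, 49, 85, 63, 55; FIFO queue: 82 → 87 → 68 → 71 → 80 → 78 → 76 → 49 → 85 → 63 → 55

insert 82 → {82}
insert 87 → {87, 82}
insert 68 → {87, 82, 68}
dequeue → 87; now {82, 68}
insert 71 → {82, 71, 68}
insert 80 → {82, 80, 71, 68}
dequeue → 82; now {80, 71, 68}
insert 78 → {80, 78, 71, 68}
dequeue → 80; now {78, 71, 68}
dequeue → 78; now {71, 68}
dequeue → 71; now {68}
insert 76 → {76, 68}
dequeue → 76; now {68}
dequeue → 68; now {}
insert 49 → {49}
dequeue → 49; now {}
insert 85 → {85}
dequeue → 85; now {}
insert 63 → {63}
dequeue → 63; now {}
insert 55 → {55}
dequeue → 55; now {}
insert 88 → {88}
insert 86 → {88, 86}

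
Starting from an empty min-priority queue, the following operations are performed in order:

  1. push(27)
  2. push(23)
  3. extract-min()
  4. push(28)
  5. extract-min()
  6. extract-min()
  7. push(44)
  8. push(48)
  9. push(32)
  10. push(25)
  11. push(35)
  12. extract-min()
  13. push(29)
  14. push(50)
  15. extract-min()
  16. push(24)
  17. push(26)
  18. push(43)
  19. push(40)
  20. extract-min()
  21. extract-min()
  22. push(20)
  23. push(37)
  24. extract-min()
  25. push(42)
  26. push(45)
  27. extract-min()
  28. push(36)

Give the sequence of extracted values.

insert 27 → {27}
insert 23 → {23, 27}
extract-min → 23; now {27}
insert 28 → {27, 28}
extract-min → 27; now {28}
extract-min → 28; now {}
insert 44 → {44}
insert 48 → {44, 48}
insert 32 → {32, 44, 48}
insert 25 → {25, 32, 44, 48}
insert 35 → {25, 32, 35, 44, 48}
extract-min → 25; now {32, 35, 44, 48}
insert 29 → {29, 32, 35, 44, 48}
insert 50 → {29, 32, 35, 44, 48, 50}
extract-min → 29; now {32, 35, 44, 48, 50}
insert 24 → {24, 32, 35, 44, 48, 50}
insert 26 → {24, 26, 32, 35, 44, 48, 50}
insert 43 → {24, 26, 32, 35, 43, 44, 48, 50}
insert 40 → {24, 26, 32, 35, 40, 43, 44, 48, 50}
extract-min → 24; now {26, 32, 35, 40, 43, 44, 48, 50}
extract-min → 26; now {32, 35, 40, 43, 44, 48, 50}
insert 20 → {20, 32, 35, 40, 43, 44, 48, 50}
insert 37 → {20, 32, 35, 37, 40, 43, 44, 48, 50}
extract-min → 20; now {32, 35, 37, 40, 43, 44, 48, 50}
insert 42 → {32, 35, 37, 40, 42, 43, 44, 48, 50}
insert 45 → {32, 35, 37, 40, 42, 43, 44, 45, 48, 50}
extract-min → 32; now {35, 37, 40, 42, 43, 44, 45, 48, 50}
insert 36 → {35, 36, 37, 40, 42, 43, 44, 45, 48, 50}

23, 27, 28, 25, 29, 24, 26, 20, 32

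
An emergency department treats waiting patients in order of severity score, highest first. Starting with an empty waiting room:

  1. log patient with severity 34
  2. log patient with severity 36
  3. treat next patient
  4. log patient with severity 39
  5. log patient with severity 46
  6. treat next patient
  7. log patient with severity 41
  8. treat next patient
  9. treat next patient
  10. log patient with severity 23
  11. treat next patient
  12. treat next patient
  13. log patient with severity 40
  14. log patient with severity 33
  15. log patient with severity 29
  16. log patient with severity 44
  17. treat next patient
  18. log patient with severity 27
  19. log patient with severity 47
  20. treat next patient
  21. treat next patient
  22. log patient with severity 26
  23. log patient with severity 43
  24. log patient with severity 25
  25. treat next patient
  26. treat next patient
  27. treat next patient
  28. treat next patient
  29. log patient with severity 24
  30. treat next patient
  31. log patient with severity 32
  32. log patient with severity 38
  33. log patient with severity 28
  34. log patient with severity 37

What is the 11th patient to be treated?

insert 34 → {34}
insert 36 → {36, 34}
treat next patient → 36; now {34}
insert 39 → {39, 34}
insert 46 → {46, 39, 34}
treat next patient → 46; now {39, 34}
insert 41 → {41, 39, 34}
treat next patient → 41; now {39, 34}
treat next patient → 39; now {34}
insert 23 → {34, 23}
treat next patient → 34; now {23}
treat next patient → 23; now {}
insert 40 → {40}
insert 33 → {40, 33}
insert 29 → {40, 33, 29}
insert 44 → {44, 40, 33, 29}
treat next patient → 44; now {40, 33, 29}
insert 27 → {40, 33, 29, 27}
insert 47 → {47, 40, 33, 29, 27}
treat next patient → 47; now {40, 33, 29, 27}
treat next patient → 40; now {33, 29, 27}
insert 26 → {33, 29, 27, 26}
insert 43 → {43, 33, 29, 27, 26}
insert 25 → {43, 33, 29, 27, 26, 25}
treat next patient → 43; now {33, 29, 27, 26, 25}
treat next patient → 33; now {29, 27, 26, 25}
treat next patient → 29; now {27, 26, 25}
treat next patient → 27; now {26, 25}
insert 24 → {26, 25, 24}
treat next patient → 26; now {25, 24}
insert 32 → {32, 25, 24}
insert 38 → {38, 32, 25, 24}
insert 28 → {38, 32, 28, 25, 24}
insert 37 → {38, 37, 32, 28, 25, 24}

33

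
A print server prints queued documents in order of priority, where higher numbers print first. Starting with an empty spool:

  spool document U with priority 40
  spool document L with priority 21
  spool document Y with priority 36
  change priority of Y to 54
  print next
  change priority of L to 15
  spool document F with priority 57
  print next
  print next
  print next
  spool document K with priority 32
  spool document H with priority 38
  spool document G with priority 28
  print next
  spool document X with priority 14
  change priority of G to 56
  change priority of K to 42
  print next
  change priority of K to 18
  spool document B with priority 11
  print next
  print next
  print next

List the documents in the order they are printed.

Y → F → U → L → H → G → K → X → B

add U (priority 40) → {U:40}
add L (priority 21) → {U:40, L:21}
add Y (priority 36) → {U:40, Y:36, L:21}
update Y to priority 54 → {Y:54, U:40, L:21}
print next → Y; now {U:40, L:21}
update L to priority 15 → {U:40, L:15}
add F (priority 57) → {F:57, U:40, L:15}
print next → F; now {U:40, L:15}
print next → U; now {L:15}
print next → L; now {}
add K (priority 32) → {K:32}
add H (priority 38) → {H:38, K:32}
add G (priority 28) → {H:38, K:32, G:28}
print next → H; now {K:32, G:28}
add X (priority 14) → {K:32, G:28, X:14}
update G to priority 56 → {G:56, K:32, X:14}
update K to priority 42 → {G:56, K:42, X:14}
print next → G; now {K:42, X:14}
update K to priority 18 → {K:18, X:14}
add B (priority 11) → {K:18, X:14, B:11}
print next → K; now {X:14, B:11}
print next → X; now {B:11}
print next → B; now {}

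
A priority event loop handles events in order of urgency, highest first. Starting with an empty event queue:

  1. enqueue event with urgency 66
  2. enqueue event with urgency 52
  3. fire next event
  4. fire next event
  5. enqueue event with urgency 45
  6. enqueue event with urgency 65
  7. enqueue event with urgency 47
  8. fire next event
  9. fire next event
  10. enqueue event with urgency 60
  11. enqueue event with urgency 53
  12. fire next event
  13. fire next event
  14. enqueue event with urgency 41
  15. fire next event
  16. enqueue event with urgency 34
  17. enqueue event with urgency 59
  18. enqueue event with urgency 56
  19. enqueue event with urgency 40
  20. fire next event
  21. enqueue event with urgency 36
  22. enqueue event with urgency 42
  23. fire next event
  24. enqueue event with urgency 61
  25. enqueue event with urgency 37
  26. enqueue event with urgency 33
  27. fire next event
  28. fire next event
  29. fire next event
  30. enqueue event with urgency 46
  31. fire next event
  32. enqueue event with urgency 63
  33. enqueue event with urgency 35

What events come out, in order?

66 → 52 → 65 → 47 → 60 → 53 → 45 → 59 → 56 → 61 → 42 → 41 → 46

insert 66 → {66}
insert 52 → {66, 52}
fire next event → 66; now {52}
fire next event → 52; now {}
insert 45 → {45}
insert 65 → {65, 45}
insert 47 → {65, 47, 45}
fire next event → 65; now {47, 45}
fire next event → 47; now {45}
insert 60 → {60, 45}
insert 53 → {60, 53, 45}
fire next event → 60; now {53, 45}
fire next event → 53; now {45}
insert 41 → {45, 41}
fire next event → 45; now {41}
insert 34 → {41, 34}
insert 59 → {59, 41, 34}
insert 56 → {59, 56, 41, 34}
insert 40 → {59, 56, 41, 40, 34}
fire next event → 59; now {56, 41, 40, 34}
insert 36 → {56, 41, 40, 36, 34}
insert 42 → {56, 42, 41, 40, 36, 34}
fire next event → 56; now {42, 41, 40, 36, 34}
insert 61 → {61, 42, 41, 40, 36, 34}
insert 37 → {61, 42, 41, 40, 37, 36, 34}
insert 33 → {61, 42, 41, 40, 37, 36, 34, 33}
fire next event → 61; now {42, 41, 40, 37, 36, 34, 33}
fire next event → 42; now {41, 40, 37, 36, 34, 33}
fire next event → 41; now {40, 37, 36, 34, 33}
insert 46 → {46, 40, 37, 36, 34, 33}
fire next event → 46; now {40, 37, 36, 34, 33}
insert 63 → {63, 40, 37, 36, 34, 33}
insert 35 → {63, 40, 37, 36, 35, 34, 33}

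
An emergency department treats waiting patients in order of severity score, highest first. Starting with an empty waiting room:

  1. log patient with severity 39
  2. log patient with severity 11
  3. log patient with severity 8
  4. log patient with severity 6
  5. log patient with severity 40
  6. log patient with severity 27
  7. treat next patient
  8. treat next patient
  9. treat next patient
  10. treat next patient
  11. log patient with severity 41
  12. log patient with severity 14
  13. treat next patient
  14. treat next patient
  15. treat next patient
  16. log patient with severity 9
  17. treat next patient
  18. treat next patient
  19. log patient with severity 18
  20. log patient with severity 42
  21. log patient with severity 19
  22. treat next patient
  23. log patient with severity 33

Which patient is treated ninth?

insert 39 → {39}
insert 11 → {39, 11}
insert 8 → {39, 11, 8}
insert 6 → {39, 11, 8, 6}
insert 40 → {40, 39, 11, 8, 6}
insert 27 → {40, 39, 27, 11, 8, 6}
treat next patient → 40; now {39, 27, 11, 8, 6}
treat next patient → 39; now {27, 11, 8, 6}
treat next patient → 27; now {11, 8, 6}
treat next patient → 11; now {8, 6}
insert 41 → {41, 8, 6}
insert 14 → {41, 14, 8, 6}
treat next patient → 41; now {14, 8, 6}
treat next patient → 14; now {8, 6}
treat next patient → 8; now {6}
insert 9 → {9, 6}
treat next patient → 9; now {6}
treat next patient → 6; now {}
insert 18 → {18}
insert 42 → {42, 18}
insert 19 → {42, 19, 18}
treat next patient → 42; now {19, 18}
insert 33 → {33, 19, 18}

6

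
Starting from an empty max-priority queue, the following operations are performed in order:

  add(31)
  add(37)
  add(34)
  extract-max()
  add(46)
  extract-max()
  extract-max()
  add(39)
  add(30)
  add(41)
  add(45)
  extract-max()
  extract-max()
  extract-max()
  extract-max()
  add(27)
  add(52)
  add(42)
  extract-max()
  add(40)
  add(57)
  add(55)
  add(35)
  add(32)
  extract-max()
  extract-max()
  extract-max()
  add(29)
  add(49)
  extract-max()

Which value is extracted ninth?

insert 31 → {31}
insert 37 → {37, 31}
insert 34 → {37, 34, 31}
extract-max → 37; now {34, 31}
insert 46 → {46, 34, 31}
extract-max → 46; now {34, 31}
extract-max → 34; now {31}
insert 39 → {39, 31}
insert 30 → {39, 31, 30}
insert 41 → {41, 39, 31, 30}
insert 45 → {45, 41, 39, 31, 30}
extract-max → 45; now {41, 39, 31, 30}
extract-max → 41; now {39, 31, 30}
extract-max → 39; now {31, 30}
extract-max → 31; now {30}
insert 27 → {30, 27}
insert 52 → {52, 30, 27}
insert 42 → {52, 42, 30, 27}
extract-max → 52; now {42, 30, 27}
insert 40 → {42, 40, 30, 27}
insert 57 → {57, 42, 40, 30, 27}
insert 55 → {57, 55, 42, 40, 30, 27}
insert 35 → {57, 55, 42, 40, 35, 30, 27}
insert 32 → {57, 55, 42, 40, 35, 32, 30, 27}
extract-max → 57; now {55, 42, 40, 35, 32, 30, 27}
extract-max → 55; now {42, 40, 35, 32, 30, 27}
extract-max → 42; now {40, 35, 32, 30, 27}
insert 29 → {40, 35, 32, 30, 29, 27}
insert 49 → {49, 40, 35, 32, 30, 29, 27}
extract-max → 49; now {40, 35, 32, 30, 29, 27}

57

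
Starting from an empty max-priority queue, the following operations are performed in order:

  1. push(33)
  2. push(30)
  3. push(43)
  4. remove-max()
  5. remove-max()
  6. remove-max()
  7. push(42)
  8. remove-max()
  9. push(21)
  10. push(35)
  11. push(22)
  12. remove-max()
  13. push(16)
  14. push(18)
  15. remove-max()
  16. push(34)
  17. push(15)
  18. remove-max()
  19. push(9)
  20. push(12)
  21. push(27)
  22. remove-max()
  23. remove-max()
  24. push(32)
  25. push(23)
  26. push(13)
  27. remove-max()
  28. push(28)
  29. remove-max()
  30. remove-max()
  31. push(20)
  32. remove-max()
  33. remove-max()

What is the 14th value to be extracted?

18

insert 33 → {33}
insert 30 → {33, 30}
insert 43 → {43, 33, 30}
remove-max → 43; now {33, 30}
remove-max → 33; now {30}
remove-max → 30; now {}
insert 42 → {42}
remove-max → 42; now {}
insert 21 → {21}
insert 35 → {35, 21}
insert 22 → {35, 22, 21}
remove-max → 35; now {22, 21}
insert 16 → {22, 21, 16}
insert 18 → {22, 21, 18, 16}
remove-max → 22; now {21, 18, 16}
insert 34 → {34, 21, 18, 16}
insert 15 → {34, 21, 18, 16, 15}
remove-max → 34; now {21, 18, 16, 15}
insert 9 → {21, 18, 16, 15, 9}
insert 12 → {21, 18, 16, 15, 12, 9}
insert 27 → {27, 21, 18, 16, 15, 12, 9}
remove-max → 27; now {21, 18, 16, 15, 12, 9}
remove-max → 21; now {18, 16, 15, 12, 9}
insert 32 → {32, 18, 16, 15, 12, 9}
insert 23 → {32, 23, 18, 16, 15, 12, 9}
insert 13 → {32, 23, 18, 16, 15, 13, 12, 9}
remove-max → 32; now {23, 18, 16, 15, 13, 12, 9}
insert 28 → {28, 23, 18, 16, 15, 13, 12, 9}
remove-max → 28; now {23, 18, 16, 15, 13, 12, 9}
remove-max → 23; now {18, 16, 15, 13, 12, 9}
insert 20 → {20, 18, 16, 15, 13, 12, 9}
remove-max → 20; now {18, 16, 15, 13, 12, 9}
remove-max → 18; now {16, 15, 13, 12, 9}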